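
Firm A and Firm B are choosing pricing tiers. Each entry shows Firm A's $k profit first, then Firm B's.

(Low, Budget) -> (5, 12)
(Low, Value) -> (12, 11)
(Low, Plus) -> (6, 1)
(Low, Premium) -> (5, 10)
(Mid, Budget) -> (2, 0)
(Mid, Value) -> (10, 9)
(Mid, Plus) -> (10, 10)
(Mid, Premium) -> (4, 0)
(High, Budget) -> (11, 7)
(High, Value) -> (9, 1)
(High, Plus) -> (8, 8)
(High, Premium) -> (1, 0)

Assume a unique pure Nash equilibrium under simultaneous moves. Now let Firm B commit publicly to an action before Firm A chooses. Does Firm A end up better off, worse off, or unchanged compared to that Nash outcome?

better off

Firm A best-responds to each possible Firm B move:
- Budget → Firm A plays High (best of 5, 2, 11); Firm B gets 7.
- Value → Firm A plays Low (best of 12, 10, 9); Firm B gets 11.
- Plus → Firm A plays Mid (best of 6, 10, 8); Firm B gets 10.
- Premium → Firm A plays Low (best of 5, 4, 1); Firm B gets 10.
Firm B's induced payoffs are 7, 11, 10, 10, so Firm B commits to Value. Subgame-perfect outcome: (Low, Value) with payoffs (12, 11).
Under simultaneous play:
Firm A's best replies: Budget→High; Value→Low; Plus→Mid; Premium→Low.
Firm B's best replies: Low→Budget; Mid→Plus; High→Plus.
The unique mutual best reply is (Mid, Plus), giving (10, 10).
Firm A earns 12 sequentially versus 10 at the Nash outcome: better off.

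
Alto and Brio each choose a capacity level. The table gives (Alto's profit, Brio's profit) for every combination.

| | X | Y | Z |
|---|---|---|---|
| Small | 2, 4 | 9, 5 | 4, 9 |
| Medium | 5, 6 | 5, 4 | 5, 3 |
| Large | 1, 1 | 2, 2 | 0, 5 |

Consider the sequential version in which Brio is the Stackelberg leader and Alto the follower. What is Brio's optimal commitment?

Backward induction with Brio moving first.
- X: BR = Medium, leader payoff 6.
- Y: BR = Small, leader payoff 5.
- Z: BR = Medium, leader payoff 3.
Among 6, 5, 3, the best is 6 at X. Subgame-perfect outcome: (Medium, X) with payoffs (5, 6).

X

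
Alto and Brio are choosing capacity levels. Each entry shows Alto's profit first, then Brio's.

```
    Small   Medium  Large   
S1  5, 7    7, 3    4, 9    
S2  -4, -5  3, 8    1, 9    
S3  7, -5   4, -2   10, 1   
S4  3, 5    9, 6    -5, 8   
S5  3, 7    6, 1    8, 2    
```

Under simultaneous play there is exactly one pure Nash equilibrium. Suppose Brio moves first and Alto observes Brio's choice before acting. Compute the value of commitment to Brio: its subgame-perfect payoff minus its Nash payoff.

5

Alto best-responds to each possible Brio move:
- Small: Alto compares 5, -4, 7, 3, 3 and picks S3; Brio would get -5.
- Medium: Alto compares 7, 3, 4, 9, 6 and picks S4; Brio would get 6.
- Large: Alto compares 4, 1, 10, -5, 8 and picks S3; Brio would get 1.
Brio's induced payoffs are -5, 6, 1, so Brio commits to Medium. Subgame-perfect outcome: (S4, Medium) with payoffs (9, 6).
For the simultaneous game, intersect best replies.
Alto's best replies: Small→S3; Medium→S4; Large→S3.
Brio's best replies: S1→Large; S2→Large; S3→Large; S4→Large; S5→Small.
Only (S3, Large) has each player best-responding; Nash payoffs (10, 1).
Brio's commitment gain: 6 − 1 = 5.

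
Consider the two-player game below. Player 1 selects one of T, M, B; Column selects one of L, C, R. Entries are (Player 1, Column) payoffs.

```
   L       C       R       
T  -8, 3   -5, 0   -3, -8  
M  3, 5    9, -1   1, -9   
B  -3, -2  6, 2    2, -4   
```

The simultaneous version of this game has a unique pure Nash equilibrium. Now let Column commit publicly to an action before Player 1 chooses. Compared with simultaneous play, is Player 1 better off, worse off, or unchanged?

Backward induction with Column moving first.
- L: BR = M, leader payoff 5.
- C: BR = M, leader payoff -1.
- R: BR = B, leader payoff -4.
Maximizing over 5, -1, -4, Column chooses L. Subgame-perfect outcome: (M, L) with payoffs (3, 5).
Under simultaneous play:
Player 1's best replies: L→M; C→M; R→B.
Column's best replies: T→L; M→L; B→C.
The unique mutual best reply is (M, L), giving (3, 5).
Player 1 earns 3 sequentially versus 3 at the Nash outcome: unchanged.

unchanged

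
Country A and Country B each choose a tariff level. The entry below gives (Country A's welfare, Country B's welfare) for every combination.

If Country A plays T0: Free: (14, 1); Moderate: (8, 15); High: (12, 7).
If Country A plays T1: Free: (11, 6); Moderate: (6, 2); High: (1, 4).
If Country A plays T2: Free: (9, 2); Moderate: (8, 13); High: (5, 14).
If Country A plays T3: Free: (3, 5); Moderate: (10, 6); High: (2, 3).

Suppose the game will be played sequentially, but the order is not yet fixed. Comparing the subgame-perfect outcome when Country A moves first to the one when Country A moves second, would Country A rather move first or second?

If Country A leads: Country B's best replies are T0→Moderate, T1→Free, T2→High, T3→Moderate; Country A's induced payoffs 8, 11, 5, 10; outcome (T1, Free), payoffs (11, 6).
If Country B leads: Country A's best replies are Free→T0, Moderate→T3, High→T0; Country B's induced payoffs 1, 6, 7; outcome (T0, High), payoffs (12, 7).
Country A gets 11 moving first and 12 moving second, so Country A prefers to move second.

second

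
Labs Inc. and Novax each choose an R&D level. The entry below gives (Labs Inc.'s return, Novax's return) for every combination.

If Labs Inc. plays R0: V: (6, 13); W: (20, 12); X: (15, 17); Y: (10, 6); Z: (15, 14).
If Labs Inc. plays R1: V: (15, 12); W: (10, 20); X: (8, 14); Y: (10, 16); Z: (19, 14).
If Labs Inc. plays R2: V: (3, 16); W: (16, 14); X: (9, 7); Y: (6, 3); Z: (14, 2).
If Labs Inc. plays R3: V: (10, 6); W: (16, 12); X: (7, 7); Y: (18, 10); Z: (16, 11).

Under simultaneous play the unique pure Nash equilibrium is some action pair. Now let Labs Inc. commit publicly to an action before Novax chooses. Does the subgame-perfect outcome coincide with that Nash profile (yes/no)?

Novax best-responds to each possible Labs Inc. move:
- R0: Novax compares 13, 12, 17, 6, 14 and picks X; Labs Inc. would get 15.
- R1: Novax compares 12, 20, 14, 16, 14 and picks W; Labs Inc. would get 10.
- R2: Novax compares 16, 14, 7, 3, 2 and picks V; Labs Inc. would get 3.
- R3: Novax compares 6, 12, 7, 10, 11 and picks W; Labs Inc. would get 16.
Labs Inc.'s induced payoffs are 15, 10, 3, 16, so Labs Inc. commits to R3. Subgame-perfect outcome: (R3, W) with payoffs (16, 12).
For the simultaneous game, intersect best replies.
Labs Inc.'s best replies: V→R1; W→R0; X→R0; Y→R3; Z→R1.
Novax's best replies: R0→X; R1→W; R2→V; R3→W.
Only (R0, X) has each player best-responding; Nash payoffs (15, 17).
Sequential outcome (R3, W) differs from the Nash profile (R0, X).

no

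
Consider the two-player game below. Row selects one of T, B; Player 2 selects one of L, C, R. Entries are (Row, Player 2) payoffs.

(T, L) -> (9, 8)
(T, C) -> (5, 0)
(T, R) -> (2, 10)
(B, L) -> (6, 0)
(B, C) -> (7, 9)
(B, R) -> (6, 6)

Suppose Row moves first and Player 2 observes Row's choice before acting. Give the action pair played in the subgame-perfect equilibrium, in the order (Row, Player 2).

(B, C)

Solve by backward induction (Row leads).
- T → Player 2 plays R (best of 8, 0, 10); Row gets 2.
- B → Player 2 plays C (best of 0, 9, 6); Row gets 7.
Row's induced payoffs are 2, 7, so Row commits to B. Subgame-perfect outcome: (B, C) with payoffs (7, 9).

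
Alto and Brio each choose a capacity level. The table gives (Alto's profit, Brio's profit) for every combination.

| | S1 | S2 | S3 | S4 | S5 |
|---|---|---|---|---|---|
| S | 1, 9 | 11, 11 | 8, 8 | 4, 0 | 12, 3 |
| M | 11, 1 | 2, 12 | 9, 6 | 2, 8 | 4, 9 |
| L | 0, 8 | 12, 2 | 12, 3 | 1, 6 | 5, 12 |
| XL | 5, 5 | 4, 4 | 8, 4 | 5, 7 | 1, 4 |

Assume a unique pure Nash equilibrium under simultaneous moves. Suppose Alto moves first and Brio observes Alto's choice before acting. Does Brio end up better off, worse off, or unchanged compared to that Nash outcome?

better off

Work backward from Brio's decision.
- S → Brio plays S2 (best of 9, 11, 8, 0, 3); Alto gets 11.
- M → Brio plays S2 (best of 1, 12, 6, 8, 9); Alto gets 2.
- L → Brio plays S5 (best of 8, 2, 3, 6, 12); Alto gets 5.
- XL → Brio plays S4 (best of 5, 4, 4, 7, 4); Alto gets 5.
Alto's induced payoffs are 11, 2, 5, 5, so Alto commits to S. Subgame-perfect outcome: (S, S2) with payoffs (11, 11).
Now find the simultaneous Nash equilibrium.
Alto's best replies: S1→M; S2→L; S3→L; S4→XL; S5→S.
Brio's best replies: S→S2; M→S2; L→S5; XL→S4.
The unique mutual best reply is (XL, S4), giving (5, 7).
Brio earns 11 sequentially versus 7 at the Nash outcome: better off.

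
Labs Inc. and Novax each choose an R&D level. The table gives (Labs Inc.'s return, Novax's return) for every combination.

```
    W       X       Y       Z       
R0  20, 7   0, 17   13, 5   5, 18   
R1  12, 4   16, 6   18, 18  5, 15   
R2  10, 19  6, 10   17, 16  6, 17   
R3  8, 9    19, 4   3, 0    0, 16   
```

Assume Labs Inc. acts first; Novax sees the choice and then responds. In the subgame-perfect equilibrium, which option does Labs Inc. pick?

R1

Novax best-responds to each possible Labs Inc. move:
- R0 → Novax plays Z (best of 7, 17, 5, 18); Labs Inc. gets 5.
- R1 → Novax plays Y (best of 4, 6, 18, 15); Labs Inc. gets 18.
- R2 → Novax plays W (best of 19, 10, 16, 17); Labs Inc. gets 10.
- R3 → Novax plays Z (best of 9, 4, 0, 16); Labs Inc. gets 0.
Labs Inc.'s induced payoffs are 5, 18, 10, 0, so Labs Inc. commits to R1. Subgame-perfect outcome: (R1, Y) with payoffs (18, 18).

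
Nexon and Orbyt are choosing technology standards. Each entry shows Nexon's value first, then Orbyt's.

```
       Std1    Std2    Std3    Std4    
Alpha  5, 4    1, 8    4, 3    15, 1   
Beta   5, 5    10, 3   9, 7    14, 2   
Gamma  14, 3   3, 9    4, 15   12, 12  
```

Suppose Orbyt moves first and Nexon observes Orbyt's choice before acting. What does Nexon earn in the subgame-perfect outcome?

9

Nexon best-responds to each possible Orbyt move:
- Std1: BR = Gamma, leader payoff 3.
- Std2: BR = Beta, leader payoff 3.
- Std3: BR = Beta, leader payoff 7.
- Std4: BR = Alpha, leader payoff 1.
Orbyt's induced payoffs are 3, 3, 7, 1, so Orbyt commits to Std3. Subgame-perfect outcome: (Beta, Std3) with payoffs (9, 7).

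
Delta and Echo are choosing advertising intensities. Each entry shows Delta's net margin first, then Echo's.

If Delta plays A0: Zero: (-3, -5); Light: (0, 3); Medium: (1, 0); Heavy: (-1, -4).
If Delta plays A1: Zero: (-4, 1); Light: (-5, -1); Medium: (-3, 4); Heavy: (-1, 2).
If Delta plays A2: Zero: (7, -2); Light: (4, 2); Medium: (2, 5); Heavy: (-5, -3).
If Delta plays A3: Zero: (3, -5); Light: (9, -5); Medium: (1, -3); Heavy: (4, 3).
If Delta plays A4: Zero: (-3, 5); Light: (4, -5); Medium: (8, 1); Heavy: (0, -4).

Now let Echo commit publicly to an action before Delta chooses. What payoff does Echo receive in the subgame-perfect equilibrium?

3

Work backward from Delta's decision.
- Zero → Delta plays A2 (best of -3, -4, 7, 3, -3); Echo gets -2.
- Light → Delta plays A3 (best of 0, -5, 4, 9, 4); Echo gets -5.
- Medium → Delta plays A4 (best of 1, -3, 2, 1, 8); Echo gets 1.
- Heavy → Delta plays A3 (best of -1, -1, -5, 4, 0); Echo gets 3.
Maximizing over -2, -5, 1, 3, Echo chooses Heavy. Subgame-perfect outcome: (A3, Heavy) with payoffs (4, 3).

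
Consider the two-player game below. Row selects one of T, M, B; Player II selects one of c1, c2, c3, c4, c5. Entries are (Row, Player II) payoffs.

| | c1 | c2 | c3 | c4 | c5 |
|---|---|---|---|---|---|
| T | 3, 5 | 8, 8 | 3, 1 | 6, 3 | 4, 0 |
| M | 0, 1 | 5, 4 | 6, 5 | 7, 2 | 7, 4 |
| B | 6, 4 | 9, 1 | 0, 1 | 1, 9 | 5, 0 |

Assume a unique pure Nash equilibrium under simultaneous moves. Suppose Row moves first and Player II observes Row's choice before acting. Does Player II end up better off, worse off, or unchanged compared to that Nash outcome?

Solve by backward induction (Row leads).
- T: Player II compares 5, 8, 1, 3, 0 and picks c2; Row would get 8.
- M: Player II compares 1, 4, 5, 2, 4 and picks c3; Row would get 6.
- B: Player II compares 4, 1, 1, 9, 0 and picks c4; Row would get 1.
Row's induced payoffs are 8, 6, 1, so Row commits to T. Subgame-perfect outcome: (T, c2) with payoffs (8, 8).
Now find the simultaneous Nash equilibrium.
Row's best replies: c1→B; c2→B; c3→M; c4→M; c5→M.
Player II's best replies: T→c2; M→c3; B→c4.
The unique mutual best reply is (M, c3), giving (6, 5).
Player II earns 8 sequentially versus 5 at the Nash outcome: better off.

better off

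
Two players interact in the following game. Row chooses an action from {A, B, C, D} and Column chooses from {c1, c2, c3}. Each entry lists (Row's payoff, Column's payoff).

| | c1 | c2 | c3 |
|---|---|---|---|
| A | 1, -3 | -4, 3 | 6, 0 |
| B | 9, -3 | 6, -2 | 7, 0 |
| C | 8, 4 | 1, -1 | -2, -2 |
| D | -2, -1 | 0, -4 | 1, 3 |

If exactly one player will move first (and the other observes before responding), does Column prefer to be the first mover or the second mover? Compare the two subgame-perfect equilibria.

second

If Row leads: Column's best replies are A→c2, B→c3, C→c1, D→c3; Row's induced payoffs -4, 7, 8, 1; outcome (C, c1), payoffs (8, 4).
If Column leads: Row's best replies are c1→B, c2→B, c3→B; Column's induced payoffs -3, -2, 0; outcome (B, c3), payoffs (7, 0).
Column gets 0 moving first and 4 moving second, so Column prefers to move second.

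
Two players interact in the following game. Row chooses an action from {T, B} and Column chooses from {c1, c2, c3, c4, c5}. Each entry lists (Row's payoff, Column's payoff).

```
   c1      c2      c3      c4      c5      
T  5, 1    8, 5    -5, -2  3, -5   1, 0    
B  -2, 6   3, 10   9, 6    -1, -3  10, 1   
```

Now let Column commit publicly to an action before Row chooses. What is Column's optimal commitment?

c3

Work backward from Row's decision.
- c1: BR = T, leader payoff 1.
- c2: BR = T, leader payoff 5.
- c3: BR = B, leader payoff 6.
- c4: BR = T, leader payoff -5.
- c5: BR = B, leader payoff 1.
Maximizing over 1, 5, 6, -5, 1, Column chooses c3. Subgame-perfect outcome: (B, c3) with payoffs (9, 6).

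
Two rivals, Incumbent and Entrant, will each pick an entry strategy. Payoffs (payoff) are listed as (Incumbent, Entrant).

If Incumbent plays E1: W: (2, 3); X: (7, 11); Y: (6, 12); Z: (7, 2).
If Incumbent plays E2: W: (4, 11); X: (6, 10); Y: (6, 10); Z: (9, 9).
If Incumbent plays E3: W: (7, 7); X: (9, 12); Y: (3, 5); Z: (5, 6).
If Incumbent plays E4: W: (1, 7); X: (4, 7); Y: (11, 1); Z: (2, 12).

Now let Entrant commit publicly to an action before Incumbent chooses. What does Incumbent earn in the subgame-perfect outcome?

9

Backward induction with Entrant moving first.
- W → Incumbent plays E3 (best of 2, 4, 7, 1); Entrant gets 7.
- X → Incumbent plays E3 (best of 7, 6, 9, 4); Entrant gets 12.
- Y → Incumbent plays E4 (best of 6, 6, 3, 11); Entrant gets 1.
- Z → Incumbent plays E2 (best of 7, 9, 5, 2); Entrant gets 9.
Among 7, 12, 1, 9, the best is 12 at X. Subgame-perfect outcome: (E3, X) with payoffs (9, 12).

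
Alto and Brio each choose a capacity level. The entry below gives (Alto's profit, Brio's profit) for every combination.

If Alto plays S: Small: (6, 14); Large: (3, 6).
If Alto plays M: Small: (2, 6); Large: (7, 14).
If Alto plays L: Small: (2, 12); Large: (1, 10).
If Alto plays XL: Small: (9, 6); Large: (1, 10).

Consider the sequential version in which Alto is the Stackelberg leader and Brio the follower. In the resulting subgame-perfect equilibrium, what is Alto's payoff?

7

Backward induction with Alto moving first.
- S: BR = Small, leader payoff 6.
- M: BR = Large, leader payoff 7.
- L: BR = Small, leader payoff 2.
- XL: BR = Large, leader payoff 1.
Among 6, 7, 2, 1, the best is 7 at M. Subgame-perfect outcome: (M, Large) with payoffs (7, 14).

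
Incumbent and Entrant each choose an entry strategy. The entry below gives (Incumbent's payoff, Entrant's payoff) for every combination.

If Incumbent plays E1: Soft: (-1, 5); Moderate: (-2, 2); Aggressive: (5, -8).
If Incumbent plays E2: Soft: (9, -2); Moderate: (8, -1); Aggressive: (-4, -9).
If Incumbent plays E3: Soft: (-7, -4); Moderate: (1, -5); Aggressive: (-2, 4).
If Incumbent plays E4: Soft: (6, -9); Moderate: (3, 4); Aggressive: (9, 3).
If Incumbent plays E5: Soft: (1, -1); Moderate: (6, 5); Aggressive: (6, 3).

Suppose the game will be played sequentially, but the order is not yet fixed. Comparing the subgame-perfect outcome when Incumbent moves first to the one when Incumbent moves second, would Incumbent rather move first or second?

second

If Incumbent leads: Entrant's best replies are E1→Soft, E2→Moderate, E3→Aggressive, E4→Moderate, E5→Moderate; Incumbent's induced payoffs -1, 8, -2, 3, 6; outcome (E2, Moderate), payoffs (8, -1).
If Entrant leads: Incumbent's best replies are Soft→E2, Moderate→E2, Aggressive→E4; Entrant's induced payoffs -2, -1, 3; outcome (E4, Aggressive), payoffs (9, 3).
Incumbent gets 8 moving first and 9 moving second, so Incumbent prefers to move second.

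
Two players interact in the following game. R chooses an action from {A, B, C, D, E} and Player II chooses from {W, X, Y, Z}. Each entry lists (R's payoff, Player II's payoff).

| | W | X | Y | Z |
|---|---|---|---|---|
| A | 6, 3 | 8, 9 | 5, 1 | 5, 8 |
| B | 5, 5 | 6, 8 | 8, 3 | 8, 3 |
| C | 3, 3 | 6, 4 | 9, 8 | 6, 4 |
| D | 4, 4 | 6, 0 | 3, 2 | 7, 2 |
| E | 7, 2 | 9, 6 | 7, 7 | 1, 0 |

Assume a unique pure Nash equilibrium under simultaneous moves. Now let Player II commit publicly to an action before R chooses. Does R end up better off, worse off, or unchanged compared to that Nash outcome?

unchanged

Work backward from R's decision.
- W → R plays E (best of 6, 5, 3, 4, 7); Player II gets 2.
- X → R plays E (best of 8, 6, 6, 6, 9); Player II gets 6.
- Y → R plays C (best of 5, 8, 9, 3, 7); Player II gets 8.
- Z → R plays B (best of 5, 8, 6, 7, 1); Player II gets 3.
Maximizing over 2, 6, 8, 3, Player II chooses Y. Subgame-perfect outcome: (C, Y) with payoffs (9, 8).
Now find the simultaneous Nash equilibrium.
R's best replies: W→E; X→E; Y→C; Z→B.
Player II's best replies: A→X; B→X; C→Y; D→W; E→Y.
The unique mutual best reply is (C, Y), giving (9, 8).
R earns 9 sequentially versus 9 at the Nash outcome: unchanged.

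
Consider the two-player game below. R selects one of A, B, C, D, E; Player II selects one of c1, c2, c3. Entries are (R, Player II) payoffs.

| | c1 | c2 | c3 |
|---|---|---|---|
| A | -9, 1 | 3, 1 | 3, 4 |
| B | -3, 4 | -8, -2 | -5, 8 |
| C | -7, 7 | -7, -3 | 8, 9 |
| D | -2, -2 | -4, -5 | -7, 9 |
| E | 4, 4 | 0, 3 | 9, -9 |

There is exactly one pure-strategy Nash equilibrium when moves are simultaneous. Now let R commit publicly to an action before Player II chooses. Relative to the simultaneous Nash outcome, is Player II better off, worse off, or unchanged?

Player II best-responds to each possible R move:
- A: Player II compares 1, 1, 4 and picks c3; R would get 3.
- B: Player II compares 4, -2, 8 and picks c3; R would get -5.
- C: Player II compares 7, -3, 9 and picks c3; R would get 8.
- D: Player II compares -2, -5, 9 and picks c3; R would get -7.
- E: Player II compares 4, 3, -9 and picks c1; R would get 4.
Maximizing over 3, -5, 8, -7, 4, R chooses C. Subgame-perfect outcome: (C, c3) with payoffs (8, 9).
Under simultaneous play:
R's best replies: c1→E; c2→A; c3→E.
Player II's best replies: A→c3; B→c3; C→c3; D→c3; E→c1.
Only (E, c1) has each player best-responding; Nash payoffs (4, 4).
Player II earns 9 sequentially versus 4 at the Nash outcome: better off.

better off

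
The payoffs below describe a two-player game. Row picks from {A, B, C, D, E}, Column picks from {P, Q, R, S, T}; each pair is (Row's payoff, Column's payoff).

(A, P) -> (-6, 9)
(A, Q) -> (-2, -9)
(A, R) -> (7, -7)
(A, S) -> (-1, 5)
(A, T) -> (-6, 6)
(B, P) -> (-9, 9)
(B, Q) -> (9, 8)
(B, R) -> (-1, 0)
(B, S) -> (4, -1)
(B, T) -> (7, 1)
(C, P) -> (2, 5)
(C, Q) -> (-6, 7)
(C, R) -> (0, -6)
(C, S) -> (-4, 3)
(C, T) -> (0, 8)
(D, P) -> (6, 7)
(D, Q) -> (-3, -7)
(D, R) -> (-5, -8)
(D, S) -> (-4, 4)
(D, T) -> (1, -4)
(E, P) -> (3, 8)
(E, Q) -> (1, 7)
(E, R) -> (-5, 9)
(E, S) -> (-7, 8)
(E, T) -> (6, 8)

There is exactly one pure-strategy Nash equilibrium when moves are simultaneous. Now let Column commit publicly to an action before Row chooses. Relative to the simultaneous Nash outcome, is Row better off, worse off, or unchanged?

Work backward from Row's decision.
- P: Row compares -6, -9, 2, 6, 3 and picks D; Column would get 7.
- Q: Row compares -2, 9, -6, -3, 1 and picks B; Column would get 8.
- R: Row compares 7, -1, 0, -5, -5 and picks A; Column would get -7.
- S: Row compares -1, 4, -4, -4, -7 and picks B; Column would get -1.
- T: Row compares -6, 7, 0, 1, 6 and picks B; Column would get 1.
Maximizing over 7, 8, -7, -1, 1, Column chooses Q. Subgame-perfect outcome: (B, Q) with payoffs (9, 8).
Now find the simultaneous Nash equilibrium.
Row's best replies: P→D; Q→B; R→A; S→B; T→B.
Column's best replies: A→P; B→P; C→T; D→P; E→R.
Only (D, P) has each player best-responding; Nash payoffs (6, 7).
Row earns 9 sequentially versus 6 at the Nash outcome: better off.

better off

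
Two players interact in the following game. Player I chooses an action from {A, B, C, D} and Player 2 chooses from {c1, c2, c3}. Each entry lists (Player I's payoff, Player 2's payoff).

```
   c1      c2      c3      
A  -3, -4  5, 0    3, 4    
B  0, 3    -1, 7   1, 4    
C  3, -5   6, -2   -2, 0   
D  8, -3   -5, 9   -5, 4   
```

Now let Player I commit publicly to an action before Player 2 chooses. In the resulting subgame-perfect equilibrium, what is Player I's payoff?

Work backward from Player 2's decision.
- A: BR = c3, leader payoff 3.
- B: BR = c2, leader payoff -1.
- C: BR = c3, leader payoff -2.
- D: BR = c2, leader payoff -5.
Maximizing over 3, -1, -2, -5, Player I chooses A. Subgame-perfect outcome: (A, c3) with payoffs (3, 4).

3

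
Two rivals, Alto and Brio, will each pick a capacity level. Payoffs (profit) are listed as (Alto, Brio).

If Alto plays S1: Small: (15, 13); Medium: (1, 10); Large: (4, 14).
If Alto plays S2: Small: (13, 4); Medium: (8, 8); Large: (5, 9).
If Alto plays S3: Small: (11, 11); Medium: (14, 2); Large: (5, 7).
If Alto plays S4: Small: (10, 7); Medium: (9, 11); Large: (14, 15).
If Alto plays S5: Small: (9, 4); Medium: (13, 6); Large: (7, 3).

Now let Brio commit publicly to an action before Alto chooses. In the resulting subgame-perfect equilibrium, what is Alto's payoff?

Alto best-responds to each possible Brio move:
- Small → Alto plays S1 (best of 15, 13, 11, 10, 9); Brio gets 13.
- Medium → Alto plays S3 (best of 1, 8, 14, 9, 13); Brio gets 2.
- Large → Alto plays S4 (best of 4, 5, 5, 14, 7); Brio gets 15.
Maximizing over 13, 2, 15, Brio chooses Large. Subgame-perfect outcome: (S4, Large) with payoffs (14, 15).

14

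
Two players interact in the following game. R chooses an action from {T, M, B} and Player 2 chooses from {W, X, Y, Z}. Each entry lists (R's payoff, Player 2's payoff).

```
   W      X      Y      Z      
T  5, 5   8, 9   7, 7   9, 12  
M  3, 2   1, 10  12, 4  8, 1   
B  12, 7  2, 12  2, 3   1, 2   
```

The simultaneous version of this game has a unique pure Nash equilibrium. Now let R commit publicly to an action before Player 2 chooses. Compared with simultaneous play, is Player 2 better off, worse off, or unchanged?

unchanged

Player 2 best-responds to each possible R move:
- T: Player 2 compares 5, 9, 7, 12 and picks Z; R would get 9.
- M: Player 2 compares 2, 10, 4, 1 and picks X; R would get 1.
- B: Player 2 compares 7, 12, 3, 2 and picks X; R would get 2.
Among 9, 1, 2, the best is 9 at T. Subgame-perfect outcome: (T, Z) with payoffs (9, 12).
Now find the simultaneous Nash equilibrium.
R's best replies: W→B; X→T; Y→M; Z→T.
Player 2's best replies: T→Z; M→X; B→X.
The unique mutual best reply is (T, Z), giving (9, 12).
Player 2 earns 12 sequentially versus 12 at the Nash outcome: unchanged.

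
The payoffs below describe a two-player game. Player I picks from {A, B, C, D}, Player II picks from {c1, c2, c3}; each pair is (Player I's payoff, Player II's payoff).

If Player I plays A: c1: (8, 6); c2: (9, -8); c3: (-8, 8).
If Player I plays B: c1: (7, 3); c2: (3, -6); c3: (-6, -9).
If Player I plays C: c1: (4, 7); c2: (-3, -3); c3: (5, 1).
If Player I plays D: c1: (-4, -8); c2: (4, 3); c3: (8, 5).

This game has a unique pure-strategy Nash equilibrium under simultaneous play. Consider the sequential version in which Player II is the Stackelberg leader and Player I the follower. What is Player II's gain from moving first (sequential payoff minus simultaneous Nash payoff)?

Work backward from Player I's decision.
- c1 → Player I plays A (best of 8, 7, 4, -4); Player II gets 6.
- c2 → Player I plays A (best of 9, 3, -3, 4); Player II gets -8.
- c3 → Player I plays D (best of -8, -6, 5, 8); Player II gets 5.
Maximizing over 6, -8, 5, Player II chooses c1. Subgame-perfect outcome: (A, c1) with payoffs (8, 6).
For the simultaneous game, intersect best replies.
Player I's best replies: c1→A; c2→A; c3→D.
Player II's best replies: A→c3; B→c1; C→c1; D→c3.
The unique mutual best reply is (D, c3), giving (8, 5).
Player II's commitment gain: 6 − 5 = 1.

1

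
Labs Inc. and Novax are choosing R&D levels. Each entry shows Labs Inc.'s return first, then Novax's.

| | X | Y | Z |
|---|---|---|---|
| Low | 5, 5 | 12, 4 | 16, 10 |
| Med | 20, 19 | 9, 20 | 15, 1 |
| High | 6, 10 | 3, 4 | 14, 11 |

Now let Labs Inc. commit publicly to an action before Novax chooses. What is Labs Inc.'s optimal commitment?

Solve by backward induction (Labs Inc. leads).
- Low: Novax compares 5, 4, 10 and picks Z; Labs Inc. would get 16.
- Med: Novax compares 19, 20, 1 and picks Y; Labs Inc. would get 9.
- High: Novax compares 10, 4, 11 and picks Z; Labs Inc. would get 14.
Maximizing over 16, 9, 14, Labs Inc. chooses Low. Subgame-perfect outcome: (Low, Z) with payoffs (16, 10).

Low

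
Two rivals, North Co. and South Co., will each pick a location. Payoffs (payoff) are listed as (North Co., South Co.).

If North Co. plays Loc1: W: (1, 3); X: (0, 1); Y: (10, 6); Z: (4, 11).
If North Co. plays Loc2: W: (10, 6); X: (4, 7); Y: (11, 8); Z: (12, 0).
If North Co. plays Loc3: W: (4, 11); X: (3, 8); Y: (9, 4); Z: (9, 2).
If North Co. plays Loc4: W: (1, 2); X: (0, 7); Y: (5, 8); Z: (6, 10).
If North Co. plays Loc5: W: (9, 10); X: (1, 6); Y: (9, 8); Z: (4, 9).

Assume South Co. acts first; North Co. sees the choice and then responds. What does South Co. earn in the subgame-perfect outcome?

North Co. best-responds to each possible South Co. move:
- W: BR = Loc2, leader payoff 6.
- X: BR = Loc2, leader payoff 7.
- Y: BR = Loc2, leader payoff 8.
- Z: BR = Loc2, leader payoff 0.
Maximizing over 6, 7, 8, 0, South Co. chooses Y. Subgame-perfect outcome: (Loc2, Y) with payoffs (11, 8).

8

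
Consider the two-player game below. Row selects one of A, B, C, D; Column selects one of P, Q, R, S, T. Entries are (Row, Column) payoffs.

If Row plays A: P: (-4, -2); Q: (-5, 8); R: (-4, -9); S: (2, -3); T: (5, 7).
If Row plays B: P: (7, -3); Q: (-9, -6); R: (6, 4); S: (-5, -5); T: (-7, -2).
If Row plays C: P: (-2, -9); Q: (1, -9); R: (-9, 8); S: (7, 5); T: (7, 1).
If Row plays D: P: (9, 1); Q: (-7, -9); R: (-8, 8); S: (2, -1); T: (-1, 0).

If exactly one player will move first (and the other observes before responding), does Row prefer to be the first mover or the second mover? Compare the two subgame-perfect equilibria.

second

If Row leads: Column's best replies are A→Q, B→R, C→R, D→R; Row's induced payoffs -5, 6, -9, -8; outcome (B, R), payoffs (6, 4).
If Column leads: Row's best replies are P→D, Q→C, R→B, S→C, T→C; Column's induced payoffs 1, -9, 4, 5, 1; outcome (C, S), payoffs (7, 5).
Row gets 6 moving first and 7 moving second, so Row prefers to move second.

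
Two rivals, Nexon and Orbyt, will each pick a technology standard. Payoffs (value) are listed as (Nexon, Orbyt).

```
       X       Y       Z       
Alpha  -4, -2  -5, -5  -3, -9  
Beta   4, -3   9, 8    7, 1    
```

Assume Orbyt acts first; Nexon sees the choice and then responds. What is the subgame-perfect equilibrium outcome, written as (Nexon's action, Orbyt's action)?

(Beta, Y)

Solve by backward induction (Orbyt leads).
- X → Nexon plays Beta (best of -4, 4); Orbyt gets -3.
- Y → Nexon plays Beta (best of -5, 9); Orbyt gets 8.
- Z → Nexon plays Beta (best of -3, 7); Orbyt gets 1.
Maximizing over -3, 8, 1, Orbyt chooses Y. Subgame-perfect outcome: (Beta, Y) with payoffs (9, 8).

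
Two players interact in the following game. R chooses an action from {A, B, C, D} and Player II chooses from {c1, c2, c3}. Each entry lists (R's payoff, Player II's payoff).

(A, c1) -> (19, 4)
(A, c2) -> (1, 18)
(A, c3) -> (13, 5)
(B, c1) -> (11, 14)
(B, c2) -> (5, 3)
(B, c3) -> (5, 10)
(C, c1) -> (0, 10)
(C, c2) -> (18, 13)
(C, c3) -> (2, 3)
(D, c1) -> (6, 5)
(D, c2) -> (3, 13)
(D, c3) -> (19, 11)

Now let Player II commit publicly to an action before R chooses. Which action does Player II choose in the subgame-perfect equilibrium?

c2

Backward induction with Player II moving first.
- c1: R compares 19, 11, 0, 6 and picks A; Player II would get 4.
- c2: R compares 1, 5, 18, 3 and picks C; Player II would get 13.
- c3: R compares 13, 5, 2, 19 and picks D; Player II would get 11.
Maximizing over 4, 13, 11, Player II chooses c2. Subgame-perfect outcome: (C, c2) with payoffs (18, 13).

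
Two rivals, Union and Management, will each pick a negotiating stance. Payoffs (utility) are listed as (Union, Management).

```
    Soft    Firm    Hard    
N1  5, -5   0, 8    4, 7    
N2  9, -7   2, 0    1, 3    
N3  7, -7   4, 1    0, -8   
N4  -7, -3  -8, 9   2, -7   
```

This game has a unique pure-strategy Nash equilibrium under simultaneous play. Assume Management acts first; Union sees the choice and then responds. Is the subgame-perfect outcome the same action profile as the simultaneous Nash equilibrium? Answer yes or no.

Union best-responds to each possible Management move:
- Soft: BR = N2, leader payoff -7.
- Firm: BR = N3, leader payoff 1.
- Hard: BR = N1, leader payoff 7.
Among -7, 1, 7, the best is 7 at Hard. Subgame-perfect outcome: (N1, Hard) with payoffs (4, 7).
Under simultaneous play:
Union's best replies: Soft→N2; Firm→N3; Hard→N1.
Management's best replies: N1→Firm; N2→Hard; N3→Firm; N4→Firm.
The unique mutual best reply is (N3, Firm), giving (4, 1).
Sequential outcome (N1, Hard) differs from the Nash profile (N3, Firm).

no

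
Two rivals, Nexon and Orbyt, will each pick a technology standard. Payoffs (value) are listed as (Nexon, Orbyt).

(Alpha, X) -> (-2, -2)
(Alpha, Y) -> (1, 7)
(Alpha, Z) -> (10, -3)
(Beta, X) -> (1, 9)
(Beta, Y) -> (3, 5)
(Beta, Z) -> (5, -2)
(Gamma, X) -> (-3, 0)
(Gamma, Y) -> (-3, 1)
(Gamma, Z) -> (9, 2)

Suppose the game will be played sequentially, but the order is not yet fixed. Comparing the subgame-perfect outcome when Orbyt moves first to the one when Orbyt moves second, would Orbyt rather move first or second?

If Nexon leads: Orbyt's best replies are Alpha→Y, Beta→X, Gamma→Z; Nexon's induced payoffs 1, 1, 9; outcome (Gamma, Z), payoffs (9, 2).
If Orbyt leads: Nexon's best replies are X→Beta, Y→Beta, Z→Alpha; Orbyt's induced payoffs 9, 5, -3; outcome (Beta, X), payoffs (1, 9).
Orbyt gets 9 moving first and 2 moving second, so Orbyt prefers to move first.

first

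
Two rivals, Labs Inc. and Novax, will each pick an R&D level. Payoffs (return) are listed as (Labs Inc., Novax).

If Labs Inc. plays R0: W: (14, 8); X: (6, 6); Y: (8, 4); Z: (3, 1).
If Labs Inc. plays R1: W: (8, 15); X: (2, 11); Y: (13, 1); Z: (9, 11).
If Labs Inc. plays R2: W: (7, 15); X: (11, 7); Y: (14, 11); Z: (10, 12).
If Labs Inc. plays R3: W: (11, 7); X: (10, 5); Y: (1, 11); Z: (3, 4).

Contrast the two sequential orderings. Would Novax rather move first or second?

If Labs Inc. leads: Novax's best replies are R0→W, R1→W, R2→W, R3→Y; Labs Inc.'s induced payoffs 14, 8, 7, 1; outcome (R0, W), payoffs (14, 8).
If Novax leads: Labs Inc.'s best replies are W→R0, X→R2, Y→R2, Z→R2; Novax's induced payoffs 8, 7, 11, 12; outcome (R2, Z), payoffs (10, 12).
Novax gets 12 moving first and 8 moving second, so Novax prefers to move first.

first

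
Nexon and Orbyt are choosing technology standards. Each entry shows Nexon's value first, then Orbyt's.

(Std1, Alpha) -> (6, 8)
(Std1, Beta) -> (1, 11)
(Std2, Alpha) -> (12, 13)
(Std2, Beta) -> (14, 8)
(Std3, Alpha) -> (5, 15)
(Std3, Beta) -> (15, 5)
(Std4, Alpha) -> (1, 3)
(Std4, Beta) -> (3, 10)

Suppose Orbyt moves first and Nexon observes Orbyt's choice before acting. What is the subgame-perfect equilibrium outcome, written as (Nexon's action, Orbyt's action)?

Work backward from Nexon's decision.
- Alpha → Nexon plays Std2 (best of 6, 12, 5, 1); Orbyt gets 13.
- Beta → Nexon plays Std3 (best of 1, 14, 15, 3); Orbyt gets 5.
Orbyt's induced payoffs are 13, 5, so Orbyt commits to Alpha. Subgame-perfect outcome: (Std2, Alpha) with payoffs (12, 13).

(Std2, Alpha)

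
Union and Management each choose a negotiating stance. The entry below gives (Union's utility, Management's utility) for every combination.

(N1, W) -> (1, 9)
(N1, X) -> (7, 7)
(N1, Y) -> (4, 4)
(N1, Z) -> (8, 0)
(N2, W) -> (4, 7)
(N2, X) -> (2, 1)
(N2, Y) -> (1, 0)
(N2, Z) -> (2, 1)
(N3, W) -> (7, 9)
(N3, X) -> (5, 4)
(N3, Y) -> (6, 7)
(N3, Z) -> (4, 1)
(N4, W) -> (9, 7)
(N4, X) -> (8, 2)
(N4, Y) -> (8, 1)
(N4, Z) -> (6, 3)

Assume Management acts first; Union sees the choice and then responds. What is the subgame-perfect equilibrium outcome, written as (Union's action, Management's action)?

(N4, W)

Work backward from Union's decision.
- W: BR = N4, leader payoff 7.
- X: BR = N4, leader payoff 2.
- Y: BR = N4, leader payoff 1.
- Z: BR = N1, leader payoff 0.
Among 7, 2, 1, 0, the best is 7 at W. Subgame-perfect outcome: (N4, W) with payoffs (9, 7).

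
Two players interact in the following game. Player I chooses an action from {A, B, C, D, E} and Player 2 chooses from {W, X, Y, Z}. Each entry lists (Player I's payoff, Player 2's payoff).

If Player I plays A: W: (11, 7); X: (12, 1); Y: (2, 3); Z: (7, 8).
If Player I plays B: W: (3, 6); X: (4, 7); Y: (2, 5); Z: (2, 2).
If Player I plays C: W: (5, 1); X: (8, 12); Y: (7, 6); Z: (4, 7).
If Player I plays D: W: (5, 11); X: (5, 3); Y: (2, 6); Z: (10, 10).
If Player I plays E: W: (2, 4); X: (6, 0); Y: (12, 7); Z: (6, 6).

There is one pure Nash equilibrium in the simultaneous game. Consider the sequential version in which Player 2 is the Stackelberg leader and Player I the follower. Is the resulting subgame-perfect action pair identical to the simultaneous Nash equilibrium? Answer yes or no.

no

Solve by backward induction (Player 2 leads).
- W: Player I compares 11, 3, 5, 5, 2 and picks A; Player 2 would get 7.
- X: Player I compares 12, 4, 8, 5, 6 and picks A; Player 2 would get 1.
- Y: Player I compares 2, 2, 7, 2, 12 and picks E; Player 2 would get 7.
- Z: Player I compares 7, 2, 4, 10, 6 and picks D; Player 2 would get 10.
Maximizing over 7, 1, 7, 10, Player 2 chooses Z. Subgame-perfect outcome: (D, Z) with payoffs (10, 10).
Now find the simultaneous Nash equilibrium.
Player I's best replies: W→A; X→A; Y→E; Z→D.
Player 2's best replies: A→Z; B→X; C→X; D→W; E→Y.
Only (E, Y) has each player best-responding; Nash payoffs (12, 7).
Sequential outcome (D, Z) differs from the Nash profile (E, Y).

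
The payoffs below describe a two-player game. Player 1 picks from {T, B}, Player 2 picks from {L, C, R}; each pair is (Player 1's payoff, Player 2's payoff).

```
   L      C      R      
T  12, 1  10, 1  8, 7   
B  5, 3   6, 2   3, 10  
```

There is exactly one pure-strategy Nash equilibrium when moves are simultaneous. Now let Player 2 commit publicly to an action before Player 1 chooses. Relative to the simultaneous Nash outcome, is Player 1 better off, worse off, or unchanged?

Backward induction with Player 2 moving first.
- L: Player 1 compares 12, 5 and picks T; Player 2 would get 1.
- C: Player 1 compares 10, 6 and picks T; Player 2 would get 1.
- R: Player 1 compares 8, 3 and picks T; Player 2 would get 7.
Among 1, 1, 7, the best is 7 at R. Subgame-perfect outcome: (T, R) with payoffs (8, 7).
For the simultaneous game, intersect best replies.
Player 1's best replies: L→T; C→T; R→T.
Player 2's best replies: T→R; B→R.
Only (T, R) has each player best-responding; Nash payoffs (8, 7).
Player 1 earns 8 sequentially versus 8 at the Nash outcome: unchanged.

unchanged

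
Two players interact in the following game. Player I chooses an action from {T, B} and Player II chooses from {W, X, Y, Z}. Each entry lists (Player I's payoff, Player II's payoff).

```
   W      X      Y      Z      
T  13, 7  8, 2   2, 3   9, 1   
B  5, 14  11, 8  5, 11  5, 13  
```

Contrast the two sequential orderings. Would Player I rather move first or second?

If Player I leads: Player II's best replies are T→W, B→W; Player I's induced payoffs 13, 5; outcome (T, W), payoffs (13, 7).
If Player II leads: Player I's best replies are W→T, X→B, Y→B, Z→T; Player II's induced payoffs 7, 8, 11, 1; outcome (B, Y), payoffs (5, 11).
Player I gets 13 moving first and 5 moving second, so Player I prefers to move first.

first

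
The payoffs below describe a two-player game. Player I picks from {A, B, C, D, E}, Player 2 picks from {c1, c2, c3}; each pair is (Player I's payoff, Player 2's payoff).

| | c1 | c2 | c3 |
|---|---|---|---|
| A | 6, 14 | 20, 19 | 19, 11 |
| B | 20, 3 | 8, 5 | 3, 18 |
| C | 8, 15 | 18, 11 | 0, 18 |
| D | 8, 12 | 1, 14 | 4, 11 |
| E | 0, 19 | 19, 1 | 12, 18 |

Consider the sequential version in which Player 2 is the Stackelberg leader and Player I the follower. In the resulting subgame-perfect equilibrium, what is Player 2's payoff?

19

Player I best-responds to each possible Player 2 move:
- c1 → Player I plays B (best of 6, 20, 8, 8, 0); Player 2 gets 3.
- c2 → Player I plays A (best of 20, 8, 18, 1, 19); Player 2 gets 19.
- c3 → Player I plays A (best of 19, 3, 0, 4, 12); Player 2 gets 11.
Maximizing over 3, 19, 11, Player 2 chooses c2. Subgame-perfect outcome: (A, c2) with payoffs (20, 19).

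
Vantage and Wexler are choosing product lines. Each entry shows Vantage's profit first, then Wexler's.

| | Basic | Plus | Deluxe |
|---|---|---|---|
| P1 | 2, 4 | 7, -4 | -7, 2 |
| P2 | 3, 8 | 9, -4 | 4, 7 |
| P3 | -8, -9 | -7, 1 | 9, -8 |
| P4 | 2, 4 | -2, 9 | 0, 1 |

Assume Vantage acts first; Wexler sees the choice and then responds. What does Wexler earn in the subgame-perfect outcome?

Work backward from Wexler's decision.
- P1 → Wexler plays Basic (best of 4, -4, 2); Vantage gets 2.
- P2 → Wexler plays Basic (best of 8, -4, 7); Vantage gets 3.
- P3 → Wexler plays Plus (best of -9, 1, -8); Vantage gets -7.
- P4 → Wexler plays Plus (best of 4, 9, 1); Vantage gets -2.
Among 2, 3, -7, -2, the best is 3 at P2. Subgame-perfect outcome: (P2, Basic) with payoffs (3, 8).

8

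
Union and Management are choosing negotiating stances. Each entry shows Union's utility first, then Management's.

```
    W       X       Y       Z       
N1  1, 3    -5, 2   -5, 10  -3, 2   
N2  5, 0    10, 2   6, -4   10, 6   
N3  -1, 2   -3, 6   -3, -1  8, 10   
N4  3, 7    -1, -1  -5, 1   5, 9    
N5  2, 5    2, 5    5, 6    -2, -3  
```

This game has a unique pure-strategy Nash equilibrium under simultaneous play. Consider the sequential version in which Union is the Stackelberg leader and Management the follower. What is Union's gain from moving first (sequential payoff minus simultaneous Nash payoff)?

Work backward from Management's decision.
- N1 → Management plays Y (best of 3, 2, 10, 2); Union gets -5.
- N2 → Management plays Z (best of 0, 2, -4, 6); Union gets 10.
- N3 → Management plays Z (best of 2, 6, -1, 10); Union gets 8.
- N4 → Management plays Z (best of 7, -1, 1, 9); Union gets 5.
- N5 → Management plays Y (best of 5, 5, 6, -3); Union gets 5.
Among -5, 10, 8, 5, 5, the best is 10 at N2. Subgame-perfect outcome: (N2, Z) with payoffs (10, 6).
Under simultaneous play:
Union's best replies: W→N2; X→N2; Y→N2; Z→N2.
Management's best replies: N1→Y; N2→Z; N3→Z; N4→Z; N5→Y.
The unique mutual best reply is (N2, Z), giving (10, 6).
Union's commitment gain: 10 − 10 = 0.

0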